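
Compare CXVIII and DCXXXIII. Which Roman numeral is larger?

CXVIII = 118
DCXXXIII = 633
633 is larger

DCXXXIII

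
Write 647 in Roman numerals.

Convert 647 to Roman numerals:
  647 contains 1×500 (D)
  147 contains 1×100 (C)
  47 contains 1×40 (XL)
  7 contains 1×5 (V)
  2 contains 2×1 (II)

DCXLVII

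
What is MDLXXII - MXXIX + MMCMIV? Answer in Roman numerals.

MDLXXII = 1572, MXXIX = 1029, MMCMIV = 2904
1572 - 1029 = 543
543 + 2904 = 3447

MMMCDXLVII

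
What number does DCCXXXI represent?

DCCXXXI: D=500, C=100, C=100, X=10, X=10, X=10, I=1
500 + 100 + 100 + 10 + 10 + 10 + 1 = 731

731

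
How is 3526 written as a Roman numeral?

Convert 3526 to Roman numerals:
  3526 contains 3×1000 (MMM)
  526 contains 1×500 (D)
  26 contains 2×10 (XX)
  6 contains 1×5 (V)
  1 contains 1×1 (I)

MMMDXXVI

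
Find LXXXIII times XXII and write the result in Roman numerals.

LXXXIII = 83
XXII = 22
83 × 22 = 1826

MDCCCXXVI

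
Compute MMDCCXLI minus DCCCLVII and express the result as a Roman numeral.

MMDCCXLI = 2741
DCCCLVII = 857
2741 - 857 = 1884

MDCCCLXXXIV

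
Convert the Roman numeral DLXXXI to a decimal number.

DLXXXI: D=500, L=50, X=10, X=10, X=10, I=1
500 + 50 + 10 + 10 + 10 + 1 = 581

581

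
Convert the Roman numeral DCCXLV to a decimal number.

DCCXLV: D=500, C=100, C=100, XL=40, V=5
500 + 100 + 100 + 40 + 5 = 745

745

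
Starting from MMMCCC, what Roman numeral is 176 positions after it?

MMMCCC = 3300
3300 + 176 = 3476

MMMCDLXXVI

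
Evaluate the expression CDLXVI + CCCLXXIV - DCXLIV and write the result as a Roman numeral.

CDLXVI = 466, CCCLXXIV = 374, DCXLIV = 644
466 + 374 = 840
840 - 644 = 196

CXCVI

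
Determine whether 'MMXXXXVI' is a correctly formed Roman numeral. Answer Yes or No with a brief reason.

'MMXXXXVI': More than 3 consecutive X's

No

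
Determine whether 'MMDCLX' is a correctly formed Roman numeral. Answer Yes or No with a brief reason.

'MMDCLX': Check the rules: uses only the symbols I, V, X, L, C, D, M; no symbol is repeated more than three times in a row; V, L and D each appear at most once; no smaller symbol precedes a larger one (values never increase from left to right). Value: M (1000) + M (1000) + D (500) + C (100) + L (50) + X (10) = 2660. So it is a valid standard Roman numeral.

Yes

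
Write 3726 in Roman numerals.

Convert 3726 to Roman numerals:
  3726 contains 3×1000 (MMM)
  726 contains 1×500 (D)
  226 contains 2×100 (CC)
  26 contains 2×10 (XX)
  6 contains 1×5 (V)
  1 contains 1×1 (I)

MMMDCCXXVI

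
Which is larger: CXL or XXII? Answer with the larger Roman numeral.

CXL = 140
XXII = 22
140 is larger

CXL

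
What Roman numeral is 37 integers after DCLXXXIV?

DCLXXXIV = 684
684 + 37 = 721

DCCXXI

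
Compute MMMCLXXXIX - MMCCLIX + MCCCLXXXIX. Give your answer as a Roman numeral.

MMMCLXXXIX = 3189, MMCCLIX = 2259, MCCCLXXXIX = 1389
3189 - 2259 = 930
930 + 1389 = 2319

MMCCCXIX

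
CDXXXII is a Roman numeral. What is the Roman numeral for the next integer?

CDXXXII = 432; next is 433

CDXXXIII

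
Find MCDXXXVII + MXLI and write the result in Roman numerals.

MCDXXXVII = 1437
MXLI = 1041
1437 + 1041 = 2478

MMCDLXXVIII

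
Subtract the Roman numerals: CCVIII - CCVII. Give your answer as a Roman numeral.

CCVIII = 208
CCVII = 207
208 - 207 = 1

I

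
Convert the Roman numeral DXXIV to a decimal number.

DXXIV: D=500, X=10, X=10, IV=4
500 + 10 + 10 + 4 = 524

524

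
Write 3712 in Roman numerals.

Convert 3712 to Roman numerals:
  3712 contains 3×1000 (MMM)
  712 contains 1×500 (D)
  212 contains 2×100 (CC)
  12 contains 1×10 (X)
  2 contains 2×1 (II)

MMMDCCXII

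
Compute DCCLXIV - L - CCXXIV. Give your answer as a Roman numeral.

DCCLXIV = 764, L = 50, CCXXIV = 224
764 - 50 = 714
714 - 224 = 490

CDXC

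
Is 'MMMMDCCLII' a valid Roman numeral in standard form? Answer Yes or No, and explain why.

'MMMMDCCLII': More than 3 consecutive M's

No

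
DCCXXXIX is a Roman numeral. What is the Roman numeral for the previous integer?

DCCXXXIX = 739; previous is 738

DCCXXXVIII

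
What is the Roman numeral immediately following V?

V = 5; next is 6

VI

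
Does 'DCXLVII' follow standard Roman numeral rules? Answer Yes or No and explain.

'DCXLVII': Check the rules: uses only the symbols I, V, X, L, C, D, M; no symbol is repeated more than three times in a row; V, L and D each appear at most once; the only place a smaller symbol precedes a larger one is the allowed subtractive pair XL, the symbol right after such a pair (if any) is smaller than the pair's first symbol, and otherwise the values never increase from left to right. Value: D (500) + C (100) + XL (40) + V (5) + I (1) + I (1) = 647. So it is a valid standard Roman numeral.

Yes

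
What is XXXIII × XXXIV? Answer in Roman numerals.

XXXIII = 33
XXXIV = 34
33 × 34 = 1122

MCXXII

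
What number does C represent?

C: C=100

100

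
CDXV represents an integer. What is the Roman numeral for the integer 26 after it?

CDXV = 415
415 + 26 = 441

CDXLI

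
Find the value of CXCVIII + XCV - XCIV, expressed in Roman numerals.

CXCVIII = 198, XCV = 95, XCIV = 94
198 + 95 = 293
293 - 94 = 199

CXCIX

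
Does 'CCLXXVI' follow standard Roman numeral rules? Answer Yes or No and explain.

'CCLXXVI': Check the rules: uses only the symbols I, V, X, L, C, D, M; no symbol is repeated more than three times in a row; V, L and D each appear at most once; no smaller symbol precedes a larger one (values never increase from left to right). Value: C (100) + C (100) + L (50) + X (10) + X (10) + V (5) + I (1) = 276. So it is a valid standard Roman numeral.

Yes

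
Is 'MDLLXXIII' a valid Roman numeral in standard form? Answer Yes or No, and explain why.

'MDLLXXIII': L should not appear more than once

No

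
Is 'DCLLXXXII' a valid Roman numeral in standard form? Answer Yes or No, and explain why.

'DCLLXXXII': L should not appear more than once

No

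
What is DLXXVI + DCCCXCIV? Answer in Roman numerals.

DLXXVI = 576
DCCCXCIV = 894
576 + 894 = 1470

MCDLXX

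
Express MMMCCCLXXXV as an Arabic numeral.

MMMCCCLXXXV: M=1000, M=1000, M=1000, C=100, C=100, C=100, L=50, X=10, X=10, X=10, V=5
1000 + 1000 + 1000 + 100 + 100 + 100 + 50 + 10 + 10 + 10 + 5 = 3385

3385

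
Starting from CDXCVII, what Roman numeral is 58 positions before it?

CDXCVII = 497
497 - 58 = 439

CDXXXIX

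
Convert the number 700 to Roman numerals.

Convert 700 to Roman numerals:
  700 contains 1×500 (D)
  200 contains 2×100 (CC)

DCC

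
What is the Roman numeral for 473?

Convert 473 to Roman numerals:
  473 contains 1×400 (CD)
  73 contains 1×50 (L)
  23 contains 2×10 (XX)
  3 contains 3×1 (III)

CDLXXIII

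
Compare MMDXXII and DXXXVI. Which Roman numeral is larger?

MMDXXII = 2522
DXXXVI = 536
2522 is larger

MMDXXII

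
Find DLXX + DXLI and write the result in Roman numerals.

DLXX = 570
DXLI = 541
570 + 541 = 1111

MCXI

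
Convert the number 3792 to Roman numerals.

Convert 3792 to Roman numerals:
  3792 contains 3×1000 (MMM)
  792 contains 1×500 (D)
  292 contains 2×100 (CC)
  92 contains 1×90 (XC)
  2 contains 2×1 (II)

MMMDCCXCII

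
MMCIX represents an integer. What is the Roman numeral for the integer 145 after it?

MMCIX = 2109
2109 + 145 = 2254

MMCCLIV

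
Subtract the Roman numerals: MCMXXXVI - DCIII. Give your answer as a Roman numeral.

MCMXXXVI = 1936
DCIII = 603
1936 - 603 = 1333

MCCCXXXIII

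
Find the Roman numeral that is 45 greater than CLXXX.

CLXXX = 180
180 + 45 = 225

CCXXV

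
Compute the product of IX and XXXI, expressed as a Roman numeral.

IX = 9
XXXI = 31
9 × 31 = 279

CCLXXIX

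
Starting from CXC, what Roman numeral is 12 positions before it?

CXC = 190
190 - 12 = 178

CLXXVIII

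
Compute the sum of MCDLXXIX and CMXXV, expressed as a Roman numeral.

MCDLXXIX = 1479
CMXXV = 925
1479 + 925 = 2404

MMCDIV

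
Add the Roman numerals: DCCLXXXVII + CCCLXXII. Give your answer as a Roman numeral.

DCCLXXXVII = 787
CCCLXXII = 372
787 + 372 = 1159

MCLIX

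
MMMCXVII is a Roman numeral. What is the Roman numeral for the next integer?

MMMCXVII = 3117, so the next integer is 3117 + 1 = 3118

MMMCXVIII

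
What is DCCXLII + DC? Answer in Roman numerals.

DCCXLII = 742
DC = 600
742 + 600 = 1342

MCCCXLII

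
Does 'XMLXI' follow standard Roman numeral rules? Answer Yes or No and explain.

'XMLXI': Invalid subtractive combination: XM

No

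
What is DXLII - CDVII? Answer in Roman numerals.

DXLII = 542
CDVII = 407
542 - 407 = 135

CXXXV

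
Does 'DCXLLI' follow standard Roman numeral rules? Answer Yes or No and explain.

'DCXLLI': L should not appear more than once

No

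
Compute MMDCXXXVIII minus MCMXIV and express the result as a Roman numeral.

MMDCXXXVIII = 2638
MCMXIV = 1914
2638 - 1914 = 724

DCCXXIV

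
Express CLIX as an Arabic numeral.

CLIX: C=100, L=50, IX=9
100 + 50 + 9 = 159

159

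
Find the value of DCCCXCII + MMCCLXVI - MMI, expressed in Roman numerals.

DCCCXCII = 892, MMCCLXVI = 2266, MMI = 2001
892 + 2266 = 3158
3158 - 2001 = 1157

MCLVII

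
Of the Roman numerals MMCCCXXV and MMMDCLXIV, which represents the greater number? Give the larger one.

MMCCCXXV = 2325
MMMDCLXIV = 3664
3664 is larger

MMMDCLXIV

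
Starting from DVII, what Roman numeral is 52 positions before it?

DVII = 507
507 - 52 = 455

CDLV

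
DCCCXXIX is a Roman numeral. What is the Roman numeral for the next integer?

DCCCXXIX = 829; next is 830

DCCCXXX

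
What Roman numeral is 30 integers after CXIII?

CXIII = 113
113 + 30 = 143

CXLIII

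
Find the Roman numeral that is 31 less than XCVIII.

XCVIII = 98
98 - 31 = 67

LXVII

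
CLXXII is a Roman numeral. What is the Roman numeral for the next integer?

CLXXII = 172; next is 173

CLXXIII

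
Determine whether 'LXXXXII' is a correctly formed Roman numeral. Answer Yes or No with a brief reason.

'LXXXXII': More than 3 consecutive X's

No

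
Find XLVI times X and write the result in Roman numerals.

XLVI = 46
X = 10
46 × 10 = 460

CDLX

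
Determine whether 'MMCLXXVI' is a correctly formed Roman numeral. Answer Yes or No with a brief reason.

'MMCLXXVI': Check the rules: uses only the symbols I, V, X, L, C, D, M; no symbol is repeated more than three times in a row; V, L and D each appear at most once; no smaller symbol precedes a larger one (values never increase from left to right). Value: M (1000) + M (1000) + C (100) + L (50) + X (10) + X (10) + V (5) + I (1) = 2176. So it is a valid standard Roman numeral.

Yes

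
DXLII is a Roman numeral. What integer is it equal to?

DXLII: D=500, XL=40, I=1, I=1
500 + 40 + 1 + 1 = 542

542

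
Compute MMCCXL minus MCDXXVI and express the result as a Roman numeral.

MMCCXL = 2240
MCDXXVI = 1426
2240 - 1426 = 814

DCCCXIV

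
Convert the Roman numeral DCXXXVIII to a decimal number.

DCXXXVIII: D=500, C=100, X=10, X=10, X=10, V=5, I=1, I=1, I=1
500 + 100 + 10 + 10 + 10 + 5 + 1 + 1 + 1 = 638

638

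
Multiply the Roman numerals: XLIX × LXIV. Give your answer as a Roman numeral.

XLIX = 49
LXIV = 64
49 × 64 = 3136

MMMCXXXVI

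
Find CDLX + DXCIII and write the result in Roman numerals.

CDLX = 460
DXCIII = 593
460 + 593 = 1053

MLIII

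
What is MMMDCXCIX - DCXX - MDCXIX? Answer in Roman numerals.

MMMDCXCIX = 3699, DCXX = 620, MDCXIX = 1619
3699 - 620 = 3079
3079 - 1619 = 1460

MCDLX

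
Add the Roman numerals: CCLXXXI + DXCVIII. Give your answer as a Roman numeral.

CCLXXXI = 281
DXCVIII = 598
281 + 598 = 879

DCCCLXXIX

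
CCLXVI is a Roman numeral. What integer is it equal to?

CCLXVI: C=100, C=100, L=50, X=10, V=5, I=1
100 + 100 + 50 + 10 + 5 + 1 = 266

266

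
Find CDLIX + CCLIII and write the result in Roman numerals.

CDLIX = 459
CCLIII = 253
459 + 253 = 712

DCCXII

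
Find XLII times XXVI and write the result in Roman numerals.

XLII = 42
XXVI = 26
42 × 26 = 1092

MXCII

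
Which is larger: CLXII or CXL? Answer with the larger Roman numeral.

CLXII = 162
CXL = 140
162 is larger

CLXII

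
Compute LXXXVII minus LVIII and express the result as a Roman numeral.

LXXXVII = 87
LVIII = 58
87 - 58 = 29

XXIX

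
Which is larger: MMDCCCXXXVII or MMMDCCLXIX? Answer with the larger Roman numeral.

MMDCCCXXXVII = 2837
MMMDCCLXIX = 3769
3769 is larger

MMMDCCLXIX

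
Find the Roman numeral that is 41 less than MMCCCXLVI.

MMCCCXLVI = 2346
2346 - 41 = 2305

MMCCCV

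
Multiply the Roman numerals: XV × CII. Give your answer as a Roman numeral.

XV = 15
CII = 102
15 × 102 = 1530

MDXXX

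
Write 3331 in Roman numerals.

Convert 3331 to Roman numerals:
  3331 contains 3×1000 (MMM)
  331 contains 3×100 (CCC)
  31 contains 3×10 (XXX)
  1 contains 1×1 (I)

MMMCCCXXXI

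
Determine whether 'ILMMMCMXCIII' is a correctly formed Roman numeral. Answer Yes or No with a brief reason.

'ILMMMCMXCIII': Invalid subtractive combination: IL

No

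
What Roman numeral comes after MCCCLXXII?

MCCCLXXII = 1372; next is 1373

MCCCLXXIII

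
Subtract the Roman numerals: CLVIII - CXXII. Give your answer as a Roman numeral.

CLVIII = 158
CXXII = 122
158 - 122 = 36

XXXVI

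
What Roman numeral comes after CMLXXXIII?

CMLXXXIII = 983, so the next integer is 983 + 1 = 984

CMLXXXIV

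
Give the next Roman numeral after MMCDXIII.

MMCDXIII = 2413; next is 2414

MMCDXIV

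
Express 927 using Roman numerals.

Convert 927 to Roman numerals:
  927 contains 1×900 (CM)
  27 contains 2×10 (XX)
  7 contains 1×5 (V)
  2 contains 2×1 (II)

CMXXVII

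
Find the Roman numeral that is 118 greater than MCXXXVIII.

MCXXXVIII = 1138
1138 + 118 = 1256

MCCLVI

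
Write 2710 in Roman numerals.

Convert 2710 to Roman numerals:
  2710 contains 2×1000 (MM)
  710 contains 1×500 (D)
  210 contains 2×100 (CC)
  10 contains 1×10 (X)

MMDCCX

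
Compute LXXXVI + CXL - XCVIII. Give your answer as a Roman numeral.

LXXXVI = 86, CXL = 140, XCVIII = 98
86 + 140 = 226
226 - 98 = 128

CXXVIII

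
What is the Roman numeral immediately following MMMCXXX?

MMMCXXX = 3130; next is 3131

MMMCXXXI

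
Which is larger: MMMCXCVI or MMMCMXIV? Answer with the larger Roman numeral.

MMMCXCVI = 3196
MMMCMXIV = 3914
3914 is larger

MMMCMXIV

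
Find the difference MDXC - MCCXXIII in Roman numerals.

MDXC = 1590
MCCXXIII = 1223
1590 - 1223 = 367

CCCLXVII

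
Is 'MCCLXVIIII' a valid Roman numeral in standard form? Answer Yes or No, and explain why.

'MCCLXVIIII': More than 3 consecutive I's

No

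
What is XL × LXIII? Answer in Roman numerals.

XL = 40
LXIII = 63
40 × 63 = 2520

MMDXX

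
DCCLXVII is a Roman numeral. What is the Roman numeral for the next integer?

DCCLXVII = 767; next is 768

DCCLXVIII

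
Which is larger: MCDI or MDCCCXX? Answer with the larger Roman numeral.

MCDI = 1401
MDCCCXX = 1820
1820 is larger

MDCCCXX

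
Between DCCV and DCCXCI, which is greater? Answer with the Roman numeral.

DCCV = 705
DCCXCI = 791
791 is larger

DCCXCI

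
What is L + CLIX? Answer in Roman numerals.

L = 50
CLIX = 159
50 + 159 = 209

CCIX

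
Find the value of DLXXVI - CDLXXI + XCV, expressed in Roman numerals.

DLXXVI = 576, CDLXXI = 471, XCV = 95
576 - 471 = 105
105 + 95 = 200

CC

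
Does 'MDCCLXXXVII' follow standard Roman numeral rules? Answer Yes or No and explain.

'MDCCLXXXVII': Check the rules: uses only the symbols I, V, X, L, C, D, M; no symbol is repeated more than three times in a row; V, L and D each appear at most once; no smaller symbol precedes a larger one (values never increase from left to right). Value: M (1000) + D (500) + C (100) + C (100) + L (50) + X (10) + X (10) + X (10) + V (5) + I (1) + I (1) = 1787. So it is a valid standard Roman numeral.

Yes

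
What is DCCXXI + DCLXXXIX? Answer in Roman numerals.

DCCXXI = 721
DCLXXXIX = 689
721 + 689 = 1410

MCDX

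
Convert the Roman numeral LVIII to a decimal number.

LVIII: L=50, V=5, I=1, I=1, I=1
50 + 5 + 1 + 1 + 1 = 58

58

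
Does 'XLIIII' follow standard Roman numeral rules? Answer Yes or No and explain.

'XLIIII': More than 3 consecutive I's

No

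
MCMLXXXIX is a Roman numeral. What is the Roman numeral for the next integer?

MCMLXXXIX = 1989, so the next integer is 1989 + 1 = 1990

MCMXC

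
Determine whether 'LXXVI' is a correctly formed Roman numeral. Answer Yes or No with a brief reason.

'LXXVI': Check the rules: uses only the symbols I, V, X, L, C, D, M; no symbol is repeated more than three times in a row; V, L and D each appear at most once; no smaller symbol precedes a larger one (values never increase from left to right). Value: L (50) + X (10) + X (10) + V (5) + I (1) = 76. So it is a valid standard Roman numeral.

Yes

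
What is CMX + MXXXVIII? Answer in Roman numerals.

CMX = 910
MXXXVIII = 1038
910 + 1038 = 1948

MCMXLVIII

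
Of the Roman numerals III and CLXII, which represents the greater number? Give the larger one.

III = 3
CLXII = 162
162 is larger

CLXII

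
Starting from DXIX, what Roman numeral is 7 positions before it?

DXIX = 519
519 - 7 = 512

DXII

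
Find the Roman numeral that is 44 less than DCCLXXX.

DCCLXXX = 780
780 - 44 = 736

DCCXXXVI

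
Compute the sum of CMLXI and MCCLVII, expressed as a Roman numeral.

CMLXI = 961
MCCLVII = 1257
961 + 1257 = 2218

MMCCXVIII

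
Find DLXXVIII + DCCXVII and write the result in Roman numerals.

DLXXVIII = 578
DCCXVII = 717
578 + 717 = 1295

MCCXCV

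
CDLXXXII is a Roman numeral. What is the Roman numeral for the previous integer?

CDLXXXII = 482, so the previous integer is 482 - 1 = 481

CDLXXXI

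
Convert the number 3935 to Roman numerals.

Convert 3935 to Roman numerals:
  3935 contains 3×1000 (MMM)
  935 contains 1×900 (CM)
  35 contains 3×10 (XXX)
  5 contains 1×5 (V)

MMMCMXXXV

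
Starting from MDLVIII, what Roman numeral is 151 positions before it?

MDLVIII = 1558
1558 - 151 = 1407

MCDVII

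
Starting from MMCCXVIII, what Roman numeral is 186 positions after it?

MMCCXVIII = 2218
2218 + 186 = 2404

MMCDIV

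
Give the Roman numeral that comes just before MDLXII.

MDLXII = 1562, so the previous integer is 1562 - 1 = 1561

MDLXI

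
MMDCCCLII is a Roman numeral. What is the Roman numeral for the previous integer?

MMDCCCLII = 2852; previous is 2851

MMDCCCLI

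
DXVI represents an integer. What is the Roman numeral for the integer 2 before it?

DXVI = 516
516 - 2 = 514

DXIV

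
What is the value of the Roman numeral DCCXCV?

DCCXCV: D=500, C=100, C=100, XC=90, V=5
500 + 100 + 100 + 90 + 5 = 795

795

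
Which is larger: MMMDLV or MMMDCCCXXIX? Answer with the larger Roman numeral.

MMMDLV = 3555
MMMDCCCXXIX = 3829
3829 is larger

MMMDCCCXXIX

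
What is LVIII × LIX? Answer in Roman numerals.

LVIII = 58
LIX = 59
58 × 59 = 3422

MMMCDXXII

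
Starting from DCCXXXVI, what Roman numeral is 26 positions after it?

DCCXXXVI = 736
736 + 26 = 762

DCCLXII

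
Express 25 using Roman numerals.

Convert 25 to Roman numerals:
  25 contains 2×10 (XX)
  5 contains 1×5 (V)

XXV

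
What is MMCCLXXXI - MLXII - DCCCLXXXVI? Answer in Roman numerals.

MMCCLXXXI = 2281, MLXII = 1062, DCCCLXXXVI = 886
2281 - 1062 = 1219
1219 - 886 = 333

CCCXXXIII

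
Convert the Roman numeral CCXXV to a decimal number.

CCXXV: C=100, C=100, X=10, X=10, V=5
100 + 100 + 10 + 10 + 5 = 225

225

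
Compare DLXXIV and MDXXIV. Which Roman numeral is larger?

DLXXIV = 574
MDXXIV = 1524
1524 is larger

MDXXIV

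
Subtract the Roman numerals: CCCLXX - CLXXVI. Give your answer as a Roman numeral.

CCCLXX = 370
CLXXVI = 176
370 - 176 = 194

CXCIV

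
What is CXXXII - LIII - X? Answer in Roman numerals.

CXXXII = 132, LIII = 53, X = 10
132 - 53 = 79
79 - 10 = 69

LXIX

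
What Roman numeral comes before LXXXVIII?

LXXXVIII = 88, so the previous integer is 88 - 1 = 87

LXXXVII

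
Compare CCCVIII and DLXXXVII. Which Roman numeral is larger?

CCCVIII = 308
DLXXXVII = 587
587 is larger

DLXXXVII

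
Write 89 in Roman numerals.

Convert 89 to Roman numerals:
  89 contains 1×50 (L)
  39 contains 3×10 (XXX)
  9 contains 1×9 (IX)

LXXXIX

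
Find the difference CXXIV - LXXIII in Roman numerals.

CXXIV = 124
LXXIII = 73
124 - 73 = 51

LI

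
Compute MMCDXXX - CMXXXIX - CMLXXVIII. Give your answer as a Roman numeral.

MMCDXXX = 2430, CMXXXIX = 939, CMLXXVIII = 978
2430 - 939 = 1491
1491 - 978 = 513

DXIII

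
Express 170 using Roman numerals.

Convert 170 to Roman numerals:
  170 contains 1×100 (C)
  70 contains 1×50 (L)
  20 contains 2×10 (XX)

CLXX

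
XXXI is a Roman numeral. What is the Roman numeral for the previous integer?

XXXI = 31, so the previous integer is 31 - 1 = 30

XXX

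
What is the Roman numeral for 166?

Convert 166 to Roman numerals:
  166 contains 1×100 (C)
  66 contains 1×50 (L)
  16 contains 1×10 (X)
  6 contains 1×5 (V)
  1 contains 1×1 (I)

CLXVI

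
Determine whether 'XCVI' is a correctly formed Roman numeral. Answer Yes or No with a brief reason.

'XCVI': Check the rules: uses only the symbols I, V, X, L, C, D, M; no symbol is repeated more than three times in a row; V, L and D each appear at most once; the only place a smaller symbol precedes a larger one is the allowed subtractive pair XC, the symbol right after such a pair (if any) is smaller than the pair's first symbol, and otherwise the values never increase from left to right. Value: XC (90) + V (5) + I (1) = 96. So it is a valid standard Roman numeral.

Yes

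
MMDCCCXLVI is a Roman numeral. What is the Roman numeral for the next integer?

MMDCCCXLVI = 2846; next is 2847

MMDCCCXLVII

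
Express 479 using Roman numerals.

Convert 479 to Roman numerals:
  479 contains 1×400 (CD)
  79 contains 1×50 (L)
  29 contains 2×10 (XX)
  9 contains 1×9 (IX)

CDLXXIX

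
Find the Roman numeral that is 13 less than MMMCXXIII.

MMMCXXIII = 3123
3123 - 13 = 3110

MMMCX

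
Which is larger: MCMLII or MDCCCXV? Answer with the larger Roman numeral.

MCMLII = 1952
MDCCCXV = 1815
1952 is larger

MCMLII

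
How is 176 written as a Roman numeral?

Convert 176 to Roman numerals:
  176 contains 1×100 (C)
  76 contains 1×50 (L)
  26 contains 2×10 (XX)
  6 contains 1×5 (V)
  1 contains 1×1 (I)

CLXXVI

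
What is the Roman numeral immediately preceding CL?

CL = 150; previous is 149

CXLIX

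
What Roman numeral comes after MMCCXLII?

MMCCXLII = 2242; next is 2243

MMCCXLIII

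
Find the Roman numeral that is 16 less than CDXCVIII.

CDXCVIII = 498
498 - 16 = 482

CDLXXXII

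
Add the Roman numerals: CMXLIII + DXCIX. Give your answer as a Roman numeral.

CMXLIII = 943
DXCIX = 599
943 + 599 = 1542

MDXLII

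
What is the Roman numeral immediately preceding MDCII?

MDCII = 1602, so the previous integer is 1602 - 1 = 1601

MDCI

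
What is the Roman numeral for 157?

Convert 157 to Roman numerals:
  157 contains 1×100 (C)
  57 contains 1×50 (L)
  7 contains 1×5 (V)
  2 contains 2×1 (II)

CLVII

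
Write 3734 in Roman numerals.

Convert 3734 to Roman numerals:
  3734 contains 3×1000 (MMM)
  734 contains 1×500 (D)
  234 contains 2×100 (CC)
  34 contains 3×10 (XXX)
  4 contains 1×4 (IV)

MMMDCCXXXIV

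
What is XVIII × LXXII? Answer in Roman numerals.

XVIII = 18
LXXII = 72
18 × 72 = 1296

MCCXCVI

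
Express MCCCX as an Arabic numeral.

MCCCX: M=1000, C=100, C=100, C=100, X=10
1000 + 100 + 100 + 100 + 10 = 1310

1310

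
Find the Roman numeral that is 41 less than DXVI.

DXVI = 516
516 - 41 = 475

CDLXXV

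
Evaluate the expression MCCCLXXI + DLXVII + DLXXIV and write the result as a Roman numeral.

MCCCLXXI = 1371, DLXVII = 567, DLXXIV = 574
1371 + 567 = 1938
1938 + 574 = 2512

MMDXII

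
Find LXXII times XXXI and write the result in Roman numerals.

LXXII = 72
XXXI = 31
72 × 31 = 2232

MMCCXXXII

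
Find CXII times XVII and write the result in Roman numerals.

CXII = 112
XVII = 17
112 × 17 = 1904

MCMIV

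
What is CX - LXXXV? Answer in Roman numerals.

CX = 110
LXXXV = 85
110 - 85 = 25

XXV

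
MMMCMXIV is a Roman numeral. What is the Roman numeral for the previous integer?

MMMCMXIV = 3914; previous is 3913

MMMCMXIII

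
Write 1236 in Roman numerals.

Convert 1236 to Roman numerals:
  1236 contains 1×1000 (M)
  236 contains 2×100 (CC)
  36 contains 3×10 (XXX)
  6 contains 1×5 (V)
  1 contains 1×1 (I)

MCCXXXVI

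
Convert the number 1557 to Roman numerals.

Convert 1557 to Roman numerals:
  1557 contains 1×1000 (M)
  557 contains 1×500 (D)
  57 contains 1×50 (L)
  7 contains 1×5 (V)
  2 contains 2×1 (II)

MDLVII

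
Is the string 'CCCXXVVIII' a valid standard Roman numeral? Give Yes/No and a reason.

'CCCXXVVIII': V should not appear more than once

No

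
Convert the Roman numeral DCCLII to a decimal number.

DCCLII: D=500, C=100, C=100, L=50, I=1, I=1
500 + 100 + 100 + 50 + 1 + 1 = 752

752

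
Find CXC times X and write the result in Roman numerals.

CXC = 190
X = 10
190 × 10 = 1900

MCM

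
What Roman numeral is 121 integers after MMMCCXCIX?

MMMCCXCIX = 3299
3299 + 121 = 3420

MMMCDXX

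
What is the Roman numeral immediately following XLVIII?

XLVIII = 48, so the next integer is 48 + 1 = 49

XLIX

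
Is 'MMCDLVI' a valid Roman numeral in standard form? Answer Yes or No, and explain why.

'MMCDLVI': Check the rules: uses only the symbols I, V, X, L, C, D, M; no symbol is repeated more than three times in a row; V, L and D each appear at most once; the only place a smaller symbol precedes a larger one is the allowed subtractive pair CD, the symbol right after such a pair (if any) is smaller than the pair's first symbol, and otherwise the values never increase from left to right. Value: M (1000) + M (1000) + CD (400) + L (50) + V (5) + I (1) = 2456. So it is a valid standard Roman numeral.

Yes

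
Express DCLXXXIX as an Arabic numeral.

DCLXXXIX: D=500, C=100, L=50, X=10, X=10, X=10, IX=9
500 + 100 + 50 + 10 + 10 + 10 + 9 = 689

689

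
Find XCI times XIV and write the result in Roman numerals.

XCI = 91
XIV = 14
91 × 14 = 1274

MCCLXXIV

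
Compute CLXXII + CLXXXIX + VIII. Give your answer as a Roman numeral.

CLXXII = 172, CLXXXIX = 189, VIII = 8
172 + 189 = 361
361 + 8 = 369

CCCLXIX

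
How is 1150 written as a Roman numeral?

Convert 1150 to Roman numerals:
  1150 contains 1×1000 (M)
  150 contains 1×100 (C)
  50 contains 1×50 (L)

MCL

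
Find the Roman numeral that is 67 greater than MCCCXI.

MCCCXI = 1311
1311 + 67 = 1378

MCCCLXXVIII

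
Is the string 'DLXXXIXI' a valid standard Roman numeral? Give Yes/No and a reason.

'DLXXXIXI': I cannot come right after the subtractive pair IX: once I is subtracted in IX, the next symbol must be smaller than I

No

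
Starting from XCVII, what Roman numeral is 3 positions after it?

XCVII = 97
97 + 3 = 100

C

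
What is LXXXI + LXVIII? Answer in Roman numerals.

LXXXI = 81
LXVIII = 68
81 + 68 = 149

CXLIX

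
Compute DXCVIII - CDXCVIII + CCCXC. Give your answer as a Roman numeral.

DXCVIII = 598, CDXCVIII = 498, CCCXC = 390
598 - 498 = 100
100 + 390 = 490

CDXC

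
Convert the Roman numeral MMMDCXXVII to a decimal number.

MMMDCXXVII: M=1000, M=1000, M=1000, D=500, C=100, X=10, X=10, V=5, I=1, I=1
1000 + 1000 + 1000 + 500 + 100 + 10 + 10 + 5 + 1 + 1 = 3627

3627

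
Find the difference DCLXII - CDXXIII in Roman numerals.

DCLXII = 662
CDXXIII = 423
662 - 423 = 239

CCXXXIX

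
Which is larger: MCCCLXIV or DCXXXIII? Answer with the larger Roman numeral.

MCCCLXIV = 1364
DCXXXIII = 633
1364 is larger

MCCCLXIV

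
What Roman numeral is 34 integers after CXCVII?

CXCVII = 197
197 + 34 = 231

CCXXXI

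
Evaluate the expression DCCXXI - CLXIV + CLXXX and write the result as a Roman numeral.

DCCXXI = 721, CLXIV = 164, CLXXX = 180
721 - 164 = 557
557 + 180 = 737

DCCXXXVII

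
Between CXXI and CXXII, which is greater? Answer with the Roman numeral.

CXXI = 121
CXXII = 122
122 is larger

CXXII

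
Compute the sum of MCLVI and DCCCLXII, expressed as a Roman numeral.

MCLVI = 1156
DCCCLXII = 862
1156 + 862 = 2018

MMXVIII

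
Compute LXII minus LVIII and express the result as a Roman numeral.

LXII = 62
LVIII = 58
62 - 58 = 4

IV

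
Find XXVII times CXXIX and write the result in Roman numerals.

XXVII = 27
CXXIX = 129
27 × 129 = 3483

MMMCDLXXXIII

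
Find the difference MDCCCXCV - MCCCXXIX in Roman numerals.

MDCCCXCV = 1895
MCCCXXIX = 1329
1895 - 1329 = 566

DLXVI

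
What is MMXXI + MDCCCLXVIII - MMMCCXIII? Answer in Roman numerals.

MMXXI = 2021, MDCCCLXVIII = 1868, MMMCCXIII = 3213
2021 + 1868 = 3889
3889 - 3213 = 676

DCLXXVI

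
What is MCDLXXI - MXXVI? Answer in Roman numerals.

MCDLXXI = 1471
MXXVI = 1026
1471 - 1026 = 445

CDXLV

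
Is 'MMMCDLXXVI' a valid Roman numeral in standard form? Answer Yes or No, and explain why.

'MMMCDLXXVI': Check the rules: uses only the symbols I, V, X, L, C, D, M; no symbol is repeated more than three times in a row; V, L and D each appear at most once; the only place a smaller symbol precedes a larger one is the allowed subtractive pair CD, the symbol right after such a pair (if any) is smaller than the pair's first symbol, and otherwise the values never increase from left to right. Value: M (1000) + M (1000) + M (1000) + CD (400) + L (50) + X (10) + X (10) + V (5) + I (1) = 3476. So it is a valid standard Roman numeral.

Yes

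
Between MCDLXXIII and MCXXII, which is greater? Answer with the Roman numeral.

MCDLXXIII = 1473
MCXXII = 1122
1473 is larger

MCDLXXIII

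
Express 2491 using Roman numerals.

Convert 2491 to Roman numerals:
  2491 contains 2×1000 (MM)
  491 contains 1×400 (CD)
  91 contains 1×90 (XC)
  1 contains 1×1 (I)

MMCDXCI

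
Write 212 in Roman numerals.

Convert 212 to Roman numerals:
  212 contains 2×100 (CC)
  12 contains 1×10 (X)
  2 contains 2×1 (II)

CCXII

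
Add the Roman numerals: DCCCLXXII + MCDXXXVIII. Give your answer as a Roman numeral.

DCCCLXXII = 872
MCDXXXVIII = 1438
872 + 1438 = 2310

MMCCCX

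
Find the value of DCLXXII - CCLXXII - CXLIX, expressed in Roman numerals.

DCLXXII = 672, CCLXXII = 272, CXLIX = 149
672 - 272 = 400
400 - 149 = 251

CCLI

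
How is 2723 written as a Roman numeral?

Convert 2723 to Roman numerals:
  2723 contains 2×1000 (MM)
  723 contains 1×500 (D)
  223 contains 2×100 (CC)
  23 contains 2×10 (XX)
  3 contains 3×1 (III)

MMDCCXXIII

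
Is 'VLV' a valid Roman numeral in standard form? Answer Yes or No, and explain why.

'VLV': V should not appear more than once

No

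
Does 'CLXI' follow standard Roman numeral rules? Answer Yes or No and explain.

'CLXI': Check the rules: uses only the symbols I, V, X, L, C, D, M; no symbol is repeated more than three times in a row; V, L and D each appear at most once; no smaller symbol precedes a larger one (values never increase from left to right). Value: C (100) + L (50) + X (10) + I (1) = 161. So it is a valid standard Roman numeral.

Yes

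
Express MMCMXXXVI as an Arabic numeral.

MMCMXXXVI: M=1000, M=1000, CM=900, X=10, X=10, X=10, V=5, I=1
1000 + 1000 + 900 + 10 + 10 + 10 + 5 + 1 = 2936

2936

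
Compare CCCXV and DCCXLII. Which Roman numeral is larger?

CCCXV = 315
DCCXLII = 742
742 is larger

DCCXLII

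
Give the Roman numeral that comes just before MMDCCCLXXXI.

MMDCCCLXXXI = 2881; previous is 2880

MMDCCCLXXX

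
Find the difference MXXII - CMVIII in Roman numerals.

MXXII = 1022
CMVIII = 908
1022 - 908 = 114

CXIV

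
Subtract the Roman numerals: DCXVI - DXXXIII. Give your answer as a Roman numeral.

DCXVI = 616
DXXXIII = 533
616 - 533 = 83

LXXXIII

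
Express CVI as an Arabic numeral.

CVI: C=100, V=5, I=1
100 + 5 + 1 = 106

106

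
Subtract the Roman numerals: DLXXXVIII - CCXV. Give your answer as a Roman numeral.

DLXXXVIII = 588
CCXV = 215
588 - 215 = 373

CCCLXXIII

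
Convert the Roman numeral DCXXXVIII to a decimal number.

DCXXXVIII: D=500, C=100, X=10, X=10, X=10, V=5, I=1, I=1, I=1
500 + 100 + 10 + 10 + 10 + 5 + 1 + 1 + 1 = 638

638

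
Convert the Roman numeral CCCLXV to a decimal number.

CCCLXV: C=100, C=100, C=100, L=50, X=10, V=5
100 + 100 + 100 + 50 + 10 + 5 = 365

365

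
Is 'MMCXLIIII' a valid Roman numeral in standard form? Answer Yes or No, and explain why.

'MMCXLIIII': More than 3 consecutive I's

No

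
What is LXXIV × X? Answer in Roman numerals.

LXXIV = 74
X = 10
74 × 10 = 740

DCCXL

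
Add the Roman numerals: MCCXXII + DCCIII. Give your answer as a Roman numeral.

MCCXXII = 1222
DCCIII = 703
1222 + 703 = 1925

MCMXXV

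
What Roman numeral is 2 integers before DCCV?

DCCV = 705
705 - 2 = 703

DCCIII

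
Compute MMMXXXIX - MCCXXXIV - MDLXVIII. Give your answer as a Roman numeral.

MMMXXXIX = 3039, MCCXXXIV = 1234, MDLXVIII = 1568
3039 - 1234 = 1805
1805 - 1568 = 237

CCXXXVII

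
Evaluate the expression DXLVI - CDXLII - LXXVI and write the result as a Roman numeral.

DXLVI = 546, CDXLII = 442, LXXVI = 76
546 - 442 = 104
104 - 76 = 28

XXVIII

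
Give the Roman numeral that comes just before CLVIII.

CLVIII = 158; previous is 157

CLVII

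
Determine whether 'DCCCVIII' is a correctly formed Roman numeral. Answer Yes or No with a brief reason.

'DCCCVIII': Check the rules: uses only the symbols I, V, X, L, C, D, M; no symbol is repeated more than three times in a row; V, L and D each appear at most once; no smaller symbol precedes a larger one (values never increase from left to right). Value: D (500) + C (100) + C (100) + C (100) + V (5) + I (1) + I (1) + I (1) = 808. So it is a valid standard Roman numeral.

Yes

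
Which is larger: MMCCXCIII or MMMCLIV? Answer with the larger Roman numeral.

MMCCXCIII = 2293
MMMCLIV = 3154
3154 is larger

MMMCLIV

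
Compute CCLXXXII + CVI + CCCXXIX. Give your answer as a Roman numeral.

CCLXXXII = 282, CVI = 106, CCCXXIX = 329
282 + 106 = 388
388 + 329 = 717

DCCXVII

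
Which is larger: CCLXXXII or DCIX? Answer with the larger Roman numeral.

CCLXXXII = 282
DCIX = 609
609 is larger

DCIX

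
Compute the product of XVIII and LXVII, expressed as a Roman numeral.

XVIII = 18
LXVII = 67
18 × 67 = 1206

MCCVI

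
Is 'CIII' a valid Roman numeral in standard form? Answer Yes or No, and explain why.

'CIII': Check the rules: uses only the symbols I, V, X, L, C, D, M; no symbol is repeated more than three times in a row; V, L and D each appear at most once; no smaller symbol precedes a larger one (values never increase from left to right). Value: C (100) + I (1) + I (1) + I (1) = 103. So it is a valid standard Roman numeral.

Yes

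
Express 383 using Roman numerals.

Convert 383 to Roman numerals:
  383 contains 3×100 (CCC)
  83 contains 1×50 (L)
  33 contains 3×10 (XXX)
  3 contains 3×1 (III)

CCCLXXXIII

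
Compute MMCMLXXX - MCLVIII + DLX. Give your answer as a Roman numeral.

MMCMLXXX = 2980, MCLVIII = 1158, DLX = 560
2980 - 1158 = 1822
1822 + 560 = 2382

MMCCCLXXXII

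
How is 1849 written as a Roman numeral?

Convert 1849 to Roman numerals:
  1849 contains 1×1000 (M)
  849 contains 1×500 (D)
  349 contains 3×100 (CCC)
  49 contains 1×40 (XL)
  9 contains 1×9 (IX)

MDCCCXLIX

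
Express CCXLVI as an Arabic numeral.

CCXLVI: C=100, C=100, XL=40, V=5, I=1
100 + 100 + 40 + 5 + 1 = 246

246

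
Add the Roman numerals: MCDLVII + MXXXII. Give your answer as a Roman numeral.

MCDLVII = 1457
MXXXII = 1032
1457 + 1032 = 2489

MMCDLXXXIX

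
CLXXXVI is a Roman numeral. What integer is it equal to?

CLXXXVI: C=100, L=50, X=10, X=10, X=10, V=5, I=1
100 + 50 + 10 + 10 + 10 + 5 + 1 = 186

186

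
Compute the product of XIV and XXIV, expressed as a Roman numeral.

XIV = 14
XXIV = 24
14 × 24 = 336

CCCXXXVI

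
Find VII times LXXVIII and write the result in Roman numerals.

VII = 7
LXXVIII = 78
7 × 78 = 546

DXLVI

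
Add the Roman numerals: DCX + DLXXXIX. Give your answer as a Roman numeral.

DCX = 610
DLXXXIX = 589
610 + 589 = 1199

MCXCIX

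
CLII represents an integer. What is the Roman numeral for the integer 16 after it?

CLII = 152
152 + 16 = 168

CLXVIII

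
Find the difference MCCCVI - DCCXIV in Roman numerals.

MCCCVI = 1306
DCCXIV = 714
1306 - 714 = 592

DXCII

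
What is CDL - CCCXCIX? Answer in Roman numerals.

CDL = 450
CCCXCIX = 399
450 - 399 = 51

LI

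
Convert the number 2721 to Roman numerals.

Convert 2721 to Roman numerals:
  2721 contains 2×1000 (MM)
  721 contains 1×500 (D)
  221 contains 2×100 (CC)
  21 contains 2×10 (XX)
  1 contains 1×1 (I)

MMDCCXXI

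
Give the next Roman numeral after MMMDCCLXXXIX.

MMMDCCLXXXIX = 3789, so the next integer is 3789 + 1 = 3790

MMMDCCXC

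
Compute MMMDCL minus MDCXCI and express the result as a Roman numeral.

MMMDCL = 3650
MDCXCI = 1691
3650 - 1691 = 1959

MCMLIX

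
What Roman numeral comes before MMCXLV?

MMCXLV = 2145; previous is 2144

MMCXLIV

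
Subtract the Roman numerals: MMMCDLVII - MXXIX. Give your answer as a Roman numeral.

MMMCDLVII = 3457
MXXIX = 1029
3457 - 1029 = 2428

MMCDXXVIII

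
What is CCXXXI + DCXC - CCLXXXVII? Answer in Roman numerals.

CCXXXI = 231, DCXC = 690, CCLXXXVII = 287
231 + 690 = 921
921 - 287 = 634

DCXXXIV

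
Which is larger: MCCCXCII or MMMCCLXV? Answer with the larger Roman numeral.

MCCCXCII = 1392
MMMCCLXV = 3265
3265 is larger

MMMCCLXV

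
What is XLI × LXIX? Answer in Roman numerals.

XLI = 41
LXIX = 69
41 × 69 = 2829

MMDCCCXXIX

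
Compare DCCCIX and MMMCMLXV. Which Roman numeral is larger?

DCCCIX = 809
MMMCMLXV = 3965
3965 is larger

MMMCMLXV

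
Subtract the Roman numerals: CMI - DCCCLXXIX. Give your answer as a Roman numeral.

CMI = 901
DCCCLXXIX = 879
901 - 879 = 22

XXII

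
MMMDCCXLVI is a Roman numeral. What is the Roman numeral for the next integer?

MMMDCCXLVI = 3746; next is 3747

MMMDCCXLVII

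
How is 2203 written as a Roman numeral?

Convert 2203 to Roman numerals:
  2203 contains 2×1000 (MM)
  203 contains 2×100 (CC)
  3 contains 3×1 (III)

MMCCIII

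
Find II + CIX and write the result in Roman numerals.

II = 2
CIX = 109
2 + 109 = 111

CXI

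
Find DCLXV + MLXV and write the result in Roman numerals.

DCLXV = 665
MLXV = 1065
665 + 1065 = 1730

MDCCXXX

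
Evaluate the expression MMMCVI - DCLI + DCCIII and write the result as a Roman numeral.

MMMCVI = 3106, DCLI = 651, DCCIII = 703
3106 - 651 = 2455
2455 + 703 = 3158

MMMCLVIII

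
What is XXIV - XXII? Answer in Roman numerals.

XXIV = 24
XXII = 22
24 - 22 = 2

II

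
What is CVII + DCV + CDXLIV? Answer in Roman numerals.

CVII = 107, DCV = 605, CDXLIV = 444
107 + 605 = 712
712 + 444 = 1156

MCLVI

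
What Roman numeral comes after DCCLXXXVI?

DCCLXXXVI = 786, so the next integer is 786 + 1 = 787

DCCLXXXVII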